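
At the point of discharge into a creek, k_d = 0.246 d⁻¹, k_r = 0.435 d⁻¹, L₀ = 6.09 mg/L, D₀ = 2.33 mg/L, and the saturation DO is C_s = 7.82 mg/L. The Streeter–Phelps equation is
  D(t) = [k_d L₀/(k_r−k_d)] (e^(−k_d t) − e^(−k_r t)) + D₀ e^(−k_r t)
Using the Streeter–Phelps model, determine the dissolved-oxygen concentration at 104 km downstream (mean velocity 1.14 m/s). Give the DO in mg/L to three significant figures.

Travel time t = x/v = 104 km / (1.14 m/s) = 104000 m / 1.14 m/s = 91230 s = 1.056 d.
k_d L₀/(k_r−k_d) = 0.246×6.09/(0.435−0.246) = 1.498/0.1890 = 7.927 mg/L.
e^(−k_d t) = e^(−0.246×1.056) = 0.7712; e^(−k_r t) = e^(−0.435×1.056) = 0.6317.
D = 7.927 × (0.7712 − 0.6317) + 2.33 × 0.6317 = 1.106 + 1.472 = 2.578 mg/L.
DO = C_s − D = 7.82 − 2.578 = 5.242 mg/L.

DO ≈ 5.24 mg/L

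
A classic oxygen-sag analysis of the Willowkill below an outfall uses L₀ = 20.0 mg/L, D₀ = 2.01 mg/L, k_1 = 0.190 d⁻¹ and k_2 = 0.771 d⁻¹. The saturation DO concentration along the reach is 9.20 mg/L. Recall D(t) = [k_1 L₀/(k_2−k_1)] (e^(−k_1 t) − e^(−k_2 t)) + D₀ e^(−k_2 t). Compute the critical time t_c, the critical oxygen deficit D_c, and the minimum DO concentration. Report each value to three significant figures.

t_c ≈ 1.78 d; D_c ≈ 3.52 mg/L; min DO ≈ 5.68 mg/L

At the critical point dD/dt = 0, so k_1 L₀ e^(−k_1 t) = k_2 D. Substituting D(t) from the Streeter–Phelps equation and solving for t gives
t_c = ln[(k_2/k_1)(1 − D₀(k_2−k_1)/(k_1 L₀))] / (k_2−k_1).
Here k_2−k_1 = 0.5810 d⁻¹ and 1 − D₀(k_2−k_1)/(k_1 L₀) = 1 − 2.01×0.5810/(0.190×20.0) = 0.6927, so
t_c = ln(4.058 × 0.6927) / 0.5810 = 1.033 / 0.5810 = 1.779 d.
L(t_c) = L₀ e^(−k_1 t_c) = 20.0 × 0.7132 = 14.26 mg/L, and at the critical point k_2 D_c = k_1 L, so D_c = (0.190/0.771) × 14.26 = 3.515 mg/L.
Minimum DO = C_s − D_c = 9.20 − 3.515 = 5.685 mg/L.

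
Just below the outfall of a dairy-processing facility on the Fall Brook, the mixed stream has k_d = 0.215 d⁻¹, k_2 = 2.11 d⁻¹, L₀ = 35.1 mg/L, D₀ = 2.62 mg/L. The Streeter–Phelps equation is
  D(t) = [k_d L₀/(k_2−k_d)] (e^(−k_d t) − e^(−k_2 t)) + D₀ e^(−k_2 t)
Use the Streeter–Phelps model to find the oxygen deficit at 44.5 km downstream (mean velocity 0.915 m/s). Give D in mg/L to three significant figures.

D ≈ 3.11 mg/L

Travel time t = x/v = 44.5 km / (0.915 m/s) = 44500 m / 0.915 m/s = 48630 s = 0.5629 d.
k_d L₀/(k_2−k_d) = 0.215×35.1/(2.11−0.215) = 7.546/1.895 = 3.982 mg/L.
e^(−k_d t) = e^(−0.215×0.5629) = 0.8860; e^(−k_2 t) = e^(−2.11×0.5629) = 0.3049.
D = 3.982 × (0.8860 − 0.3049) + 2.62 × 0.3049 = 2.314 + 0.7989 = 3.113 mg/L.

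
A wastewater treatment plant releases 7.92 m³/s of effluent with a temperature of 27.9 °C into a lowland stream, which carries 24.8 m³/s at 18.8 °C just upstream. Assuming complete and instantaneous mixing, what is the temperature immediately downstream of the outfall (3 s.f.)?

21.0 °C

Flow-weighted mixing: C = (Q_r C_r + Q_w C_w)/(Q_r + Q_w)
= (24.8×18.8 + 7.92×27.9)/(24.8 + 7.92) = 687.2/32.72 = 21.00 °C.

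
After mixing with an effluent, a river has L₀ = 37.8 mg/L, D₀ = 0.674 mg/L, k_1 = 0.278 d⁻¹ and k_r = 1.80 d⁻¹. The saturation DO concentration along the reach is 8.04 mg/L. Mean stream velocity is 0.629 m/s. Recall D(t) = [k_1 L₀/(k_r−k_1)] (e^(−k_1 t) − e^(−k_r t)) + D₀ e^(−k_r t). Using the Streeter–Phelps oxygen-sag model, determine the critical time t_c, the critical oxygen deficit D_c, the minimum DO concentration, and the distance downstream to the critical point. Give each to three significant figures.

t_c ≈ 1.16 d; D_c ≈ 4.23 mg/L; min DO ≈ 3.81 mg/L; x_c ≈ 63.0 km

At the critical point dD/dt = 0, so k_1 L₀ e^(−k_1 t) = k_r D. Substituting D(t) from the Streeter–Phelps equation and solving for t gives
t_c = ln[(k_r/k_1)(1 − D₀(k_r−k_1)/(k_1 L₀))] / (k_r−k_1).
Here k_r−k_1 = 1.522 d⁻¹ and 1 − D₀(k_r−k_1)/(k_1 L₀) = 1 − 0.674×1.522/(0.278×37.8) = 0.9024, so
t_c = ln(6.475 × 0.9024) / 1.522 = 1.765 / 1.522 = 1.160 d.
L(t_c) = L₀ e^(−k_1 t_c) = 37.8 × 0.7244 = 27.38 mg/L, and at the critical point k_r D_c = k_1 L, so D_c = (0.278/1.80) × 27.38 = 4.229 mg/L.
Minimum DO = C_s − D_c = 8.04 − 4.229 = 3.811 mg/L.
x_c = v t_c = 0.629 m/s × 1.160 d × 86400 s/d = 63030 m ≈ 63.0 km.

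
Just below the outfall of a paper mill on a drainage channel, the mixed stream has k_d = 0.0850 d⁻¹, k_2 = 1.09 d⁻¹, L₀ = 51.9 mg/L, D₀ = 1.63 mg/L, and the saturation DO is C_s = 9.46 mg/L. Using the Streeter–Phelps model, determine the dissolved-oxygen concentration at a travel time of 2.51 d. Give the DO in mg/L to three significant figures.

DO ≈ 6.09 mg/L

k_d L₀/(k_2−k_d) = 0.0850×51.9/(1.09−0.0850) = 4.412/1.005 = 4.390 mg/L.
e^(−k_d t) = e^(−0.0850×2.510) = 0.8079; e^(−k_2 t) = e^(−1.09×2.510) = 0.06484.
D = 4.390 × (0.8079 − 0.06484) + 1.63 × 0.06484 = 3.262 + 0.1057 = 3.367 mg/L.
DO = C_s − D = 9.46 − 3.367 = 6.093 mg/L.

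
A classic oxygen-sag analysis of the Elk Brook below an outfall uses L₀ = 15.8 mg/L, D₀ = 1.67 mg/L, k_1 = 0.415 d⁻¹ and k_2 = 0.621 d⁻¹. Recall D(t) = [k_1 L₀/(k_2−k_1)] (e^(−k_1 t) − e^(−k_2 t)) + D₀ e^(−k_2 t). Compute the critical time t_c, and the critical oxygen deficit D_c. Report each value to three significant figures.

t_c = [1/(k_2−k_1)] ln[(k_2/k_1)(1 − D₀(k_2−k_1)/(k_1 L₀))]
= [1/(0.621−0.415)] ln[(0.621/0.415)(1 − 1.67×0.2060/(0.415×15.8))]
= (1/0.2060) ln[1.496 × 0.9475] = 4.854 × ln(1.418) = 4.854 × 0.3492 = 1.695 d.
D_c = (k_1/k_2) L₀ e^(−k_1 t_c) = (0.415/0.621) × 15.8 × e^(−0.415×1.695) = 0.6683 × 15.8 × 0.4949 = 5.226 mg/L.

t_c ≈ 1.69 d; D_c ≈ 5.23 mg/L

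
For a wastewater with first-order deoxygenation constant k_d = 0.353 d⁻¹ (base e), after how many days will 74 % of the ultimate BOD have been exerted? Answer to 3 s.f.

y/L₀ = 1 − e^(−k_d t) = 0.74 ⇒ e^(−k_d t) = 0.260
t = −ln(0.260) / 0.353 = 1.347 / 0.353 = 3.816 d.

t ≈ 3.82 d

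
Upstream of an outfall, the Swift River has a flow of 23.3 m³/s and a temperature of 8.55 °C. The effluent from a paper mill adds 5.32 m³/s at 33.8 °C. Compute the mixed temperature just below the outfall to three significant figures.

Flow-weighted mixing: C = (Q_r C_r + Q_w C_w)/(Q_r + Q_w)
= (23.3×8.55 + 5.32×33.8)/(23.3 + 5.32) = 379.0/28.62 = 13.24 °C.

13.2 °C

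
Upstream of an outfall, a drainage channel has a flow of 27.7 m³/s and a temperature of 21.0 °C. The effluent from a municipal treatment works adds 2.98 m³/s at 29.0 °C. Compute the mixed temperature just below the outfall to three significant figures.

Flow-weighted mixing: C = (Q_r C_r + Q_w C_w)/(Q_r + Q_w)
= (27.7×21.0 + 2.98×29.0)/(27.7 + 2.98) = 668.1/30.68 = 21.78 °C.

21.8 °C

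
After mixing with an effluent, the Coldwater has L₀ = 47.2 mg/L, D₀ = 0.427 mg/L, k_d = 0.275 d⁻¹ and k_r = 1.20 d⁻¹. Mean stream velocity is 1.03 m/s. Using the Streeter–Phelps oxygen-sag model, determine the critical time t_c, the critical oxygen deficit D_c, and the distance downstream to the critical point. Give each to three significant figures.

t_c ≈ 1.56 d; D_c ≈ 7.04 mg/L; x_c ≈ 139 km

t_c = [1/(k_r−k_d)] ln[(k_r/k_d)(1 − D₀(k_r−k_d)/(k_d L₀))]
= [1/(1.20−0.275)] ln[(1.20/0.275)(1 − 0.427×0.9250/(0.275×47.2))]
= (1/0.9250) ln[4.364 × 0.9696] = 1.081 × ln(4.231) = 1.081 × 1.442 = 1.559 d.
L(t_c) = L₀ e^(−k_d t_c) = 47.2 × 0.6513 = 30.74 mg/L, and at the critical point k_r D_c = k_d L, so D_c = (0.275/1.20) × 30.74 = 7.045 mg/L.
x_c = v t_c = 1.03 m/s × 1.559 d × 86400 s/d = 138800 m ≈ 139 km.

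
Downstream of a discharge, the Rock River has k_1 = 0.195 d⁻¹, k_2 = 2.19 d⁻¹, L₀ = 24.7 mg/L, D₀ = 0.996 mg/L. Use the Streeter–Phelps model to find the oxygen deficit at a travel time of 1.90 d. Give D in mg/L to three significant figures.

k_1 L₀/(k_2−k_1) = 0.195×24.7/(2.19−0.195) = 4.817/1.995 = 2.414 mg/L.
e^(−k_1 t) = e^(−0.195×1.900) = 0.6904; e^(−k_2 t) = e^(−2.19×1.900) = 0.01559.
D = 2.414 × (0.6904 − 0.01559) + 0.996 × 0.01559 = 1.629 + 0.01553 = 1.645 mg/L.

D ≈ 1.64 mg/L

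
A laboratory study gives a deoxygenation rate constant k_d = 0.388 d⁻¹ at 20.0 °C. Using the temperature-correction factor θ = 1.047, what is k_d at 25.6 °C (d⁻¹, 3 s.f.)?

k_d(T₂) = k_d(T₁) · θ^(T₂−T₁) = 0.388 × 1.047^(25.6−20.0)
= 0.388 × 1.047^5.60 = 0.388 × 1.293 = 0.5018 d⁻¹.

k_d ≈ 0.502 d⁻¹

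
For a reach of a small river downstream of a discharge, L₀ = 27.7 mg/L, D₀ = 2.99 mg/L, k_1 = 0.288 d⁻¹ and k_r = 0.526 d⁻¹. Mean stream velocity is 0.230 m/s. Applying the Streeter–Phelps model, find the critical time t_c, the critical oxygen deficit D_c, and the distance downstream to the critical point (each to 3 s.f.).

t_c ≈ 2.14 d; D_c ≈ 8.19 mg/L; x_c ≈ 42.5 km

t_c = [1/(k_r−k_1)] ln[(k_r/k_1)(1 − D₀(k_r−k_1)/(k_1 L₀))]
= [1/(0.526−0.288)] ln[(0.526/0.288)(1 − 2.99×0.2380/(0.288×27.7))]
= (1/0.2380) ln[1.826 × 0.9108] = 4.202 × ln(1.663) = 4.202 × 0.5089 = 2.138 d.
L(t_c) = L₀ e^(−k_1 t_c) = 27.7 × 0.5402 = 14.96 mg/L, and at the critical point k_r D_c = k_1 L, so D_c = (0.288/0.526) × 14.96 = 8.193 mg/L.
x_c = v t_c = 0.230 m/s × 2.138 d × 86400 s/d = 42490 m ≈ 42.5 km.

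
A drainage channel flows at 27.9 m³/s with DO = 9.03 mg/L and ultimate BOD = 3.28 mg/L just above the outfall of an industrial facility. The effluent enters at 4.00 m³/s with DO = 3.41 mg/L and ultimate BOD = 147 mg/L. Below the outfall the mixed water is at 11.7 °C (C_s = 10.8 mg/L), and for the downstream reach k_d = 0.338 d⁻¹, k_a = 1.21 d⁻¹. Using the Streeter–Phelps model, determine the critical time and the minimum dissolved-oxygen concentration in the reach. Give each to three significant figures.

t_c ≈ 1.05 d; minimum DO ≈ 6.63 mg/L

Mixed DO = (27.9×9.03 + 4.00×3.41)/(27.9+4.00) = 265.6/31.90 = 8.325 mg/L.
Mixed L₀ = (27.9×3.28 + 4.00×147)/(31.90) = 679.5/31.90 = 21.30 mg/L.
Initial deficit D₀ = C_s − DO₀ = 10.8 − 8.325 = 2.475 mg/L.
t_c = (1/0.8720) ln[(1.21/0.338)(1 − 2.475×0.8720/(0.338×21.30))] = 1.147 × ln(2.507) = 1.054 d.
D_c = (0.338/1.21) × 21.30 × e^(−0.338×1.054) = 0.2793 × 21.30 × 0.7003 = 4.167 mg/L.
Minimum DO = 10.8 − 4.167 = 6.633 mg/L.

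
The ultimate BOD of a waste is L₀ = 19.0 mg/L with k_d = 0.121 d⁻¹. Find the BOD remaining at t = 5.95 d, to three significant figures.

L_t = L₀ e^(−k_d t) = 19.0 × e^(−0.121×5.95) = 19.0 × 0.4868 = 9.249 mg/L.

L ≈ 9.25 mg/L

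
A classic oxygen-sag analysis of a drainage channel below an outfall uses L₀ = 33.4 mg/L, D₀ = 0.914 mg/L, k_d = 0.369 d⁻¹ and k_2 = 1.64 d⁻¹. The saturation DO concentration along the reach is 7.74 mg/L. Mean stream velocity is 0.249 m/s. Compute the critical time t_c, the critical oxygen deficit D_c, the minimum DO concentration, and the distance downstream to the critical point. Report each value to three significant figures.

At the critical point dD/dt = 0, so k_d L₀ e^(−k_d t) = k_2 D. Substituting D(t) from the Streeter–Phelps equation and solving for t gives
t_c = ln[(k_2/k_d)(1 − D₀(k_2−k_d)/(k_d L₀))] / (k_2−k_d).
Here k_2−k_d = 1.271 d⁻¹ and 1 − D₀(k_2−k_d)/(k_d L₀) = 1 − 0.914×1.271/(0.369×33.4) = 0.9057, so
t_c = ln(4.444 × 0.9057) / 1.271 = 1.393 / 1.271 = 1.096 d.
D_c = (k_d/k_2) L₀ e^(−k_d t_c) = (0.369/1.64) × 33.4 × e^(−0.369×1.096) = 0.2250 × 33.4 × 0.6674 = 5.016 mg/L.
Minimum DO = C_s − D_c = 7.74 − 5.016 = 2.724 mg/L.
x_c = v t_c = 0.249 m/s × 1.096 d × 86400 s/d = 23570 m ≈ 23.6 km.

t_c ≈ 1.10 d; D_c ≈ 5.02 mg/L; min DO ≈ 2.72 mg/L; x_c ≈ 23.6 km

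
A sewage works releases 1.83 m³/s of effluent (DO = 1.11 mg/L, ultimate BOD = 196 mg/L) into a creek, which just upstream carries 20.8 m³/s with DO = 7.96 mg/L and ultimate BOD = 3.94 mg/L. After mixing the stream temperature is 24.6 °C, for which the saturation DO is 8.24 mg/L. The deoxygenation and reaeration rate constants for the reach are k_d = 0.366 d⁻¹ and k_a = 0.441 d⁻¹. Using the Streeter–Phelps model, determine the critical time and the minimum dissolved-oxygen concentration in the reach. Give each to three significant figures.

Mixed DO = (20.8×7.96 + 1.83×1.11)/(20.8+1.83) = 167.6/22.63 = 7.406 mg/L.
Mixed L₀ = (20.8×3.94 + 1.83×196)/(22.63) = 440.6/22.63 = 19.47 mg/L.
Initial deficit D₀ = C_s − DO₀ = 8.24 − 7.406 = 0.8339 mg/L.
t_c = (1/0.07500) ln[(0.441/0.366)(1 − 0.8339×0.07500/(0.366×19.47))] = 13.33 × ln(1.194) = 2.368 d.
D_c = (0.366/0.441) × 19.47 × e^(−0.366×2.368) = 0.8299 × 19.47 × 0.4203 = 6.793 mg/L.
Minimum DO = 8.24 − 6.793 = 1.447 mg/L.

t_c ≈ 2.37 d; minimum DO ≈ 1.45 mg/L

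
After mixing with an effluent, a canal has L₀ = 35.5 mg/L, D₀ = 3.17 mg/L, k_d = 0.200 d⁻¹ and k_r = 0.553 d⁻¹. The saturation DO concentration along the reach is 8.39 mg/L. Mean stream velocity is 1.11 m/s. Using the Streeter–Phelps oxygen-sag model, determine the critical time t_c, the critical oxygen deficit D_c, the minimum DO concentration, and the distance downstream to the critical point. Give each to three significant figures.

t_c ≈ 2.40 d; D_c ≈ 7.95 mg/L; min DO ≈ 0.438 mg/L; x_c ≈ 230 km

With k_r/k_d = 2.765 and 1 − D₀(k_r−k_d)/(k_d L₀) = 0.8424,
t_c = ln(2.765 × 0.8424) / (0.553 − 0.200) = ln(2.329) / 0.3530 = 0.8455/0.3530 = 2.395 d.
L(t_c) = L₀ e^(−k_d t_c) = 35.5 × 0.6194 = 21.99 mg/L, and at the critical point k_r D_c = k_d L, so D_c = (0.200/0.553) × 21.99 = 7.952 mg/L.
Minimum DO = C_s − D_c = 8.39 − 7.952 = 0.4379 mg/L.
x_c = v t_c = 1.11 m/s × 2.395 d × 86400 s/d = 229700 m ≈ 230 km.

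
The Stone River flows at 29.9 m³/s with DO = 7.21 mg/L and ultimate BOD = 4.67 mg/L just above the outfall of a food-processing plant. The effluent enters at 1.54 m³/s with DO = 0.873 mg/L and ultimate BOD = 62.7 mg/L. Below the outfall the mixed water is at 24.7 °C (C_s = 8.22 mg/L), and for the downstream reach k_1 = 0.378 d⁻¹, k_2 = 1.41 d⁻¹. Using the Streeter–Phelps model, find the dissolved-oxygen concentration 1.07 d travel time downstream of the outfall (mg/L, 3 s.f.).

Mixed DO = (29.9×7.21 + 1.54×0.873)/(29.9+1.54) = 216.9/31.44 = 6.900 mg/L.
Mixed L₀ = (29.9×4.67 + 1.54×62.7)/(31.44) = 236.2/31.44 = 7.512 mg/L.
Initial deficit D₀ = C_s − DO₀ = 8.22 − 6.900 = 1.320 mg/L.
D(1.07) = [0.378×7.512/(1.41−0.378)](e^(−0.378×1.07) − e^(−1.41×1.07)) + 1.320 e^(−1.41×1.07)
= 2.752 × (0.6673 − 0.2212) + 1.320 × 0.2212 = 1.520 mg/L.
DO = 8.22 − 1.520 = 6.700 mg/L.

DO ≈ 6.70 mg/L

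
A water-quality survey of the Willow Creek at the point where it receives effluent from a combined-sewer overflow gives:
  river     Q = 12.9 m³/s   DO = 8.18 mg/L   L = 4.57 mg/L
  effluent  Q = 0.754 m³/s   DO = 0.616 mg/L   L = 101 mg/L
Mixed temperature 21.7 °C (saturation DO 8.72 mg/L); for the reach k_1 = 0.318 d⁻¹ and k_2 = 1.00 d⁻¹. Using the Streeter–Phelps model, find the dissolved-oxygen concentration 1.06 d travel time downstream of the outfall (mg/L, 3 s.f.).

DO ≈ 6.69 mg/L

Mixed DO = (12.9×8.18 + 0.754×0.616)/(12.9+0.754) = 106.0/13.65 = 7.762 mg/L.
Mixed L₀ = (12.9×4.57 + 0.754×101)/(13.65) = 135.1/13.65 = 9.895 mg/L.
Initial deficit D₀ = C_s − DO₀ = 8.72 − 7.762 = 0.9577 mg/L.
D(1.06) = [0.318×9.895/(1.00−0.318)](e^(−0.318×1.06) − e^(−1.00×1.06)) + 0.9577 e^(−1.00×1.06)
= 4.614 × (0.7139 − 0.3465) + 0.9577 × 0.3465 = 2.027 mg/L.
DO = 8.72 − 2.027 = 6.693 mg/L.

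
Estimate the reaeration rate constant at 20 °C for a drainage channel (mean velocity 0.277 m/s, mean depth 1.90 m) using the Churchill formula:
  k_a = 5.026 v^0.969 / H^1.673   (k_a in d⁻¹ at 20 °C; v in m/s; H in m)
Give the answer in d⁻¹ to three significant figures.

k_a ≈ 0.495 d⁻¹

k_a = 5.026 × 0.277^0.969 / 1.90^1.673 = 5.026 × 0.2882 / 2.927 = 0.4950 d⁻¹.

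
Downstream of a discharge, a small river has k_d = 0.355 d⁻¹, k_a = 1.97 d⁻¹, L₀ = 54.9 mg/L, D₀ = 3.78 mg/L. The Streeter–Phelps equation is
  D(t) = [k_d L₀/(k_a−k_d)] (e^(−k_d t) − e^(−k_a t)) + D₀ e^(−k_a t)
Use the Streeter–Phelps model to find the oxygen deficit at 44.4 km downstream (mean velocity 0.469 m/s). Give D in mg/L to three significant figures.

D ≈ 7.22 mg/L

Travel time t = x/v = 44.4 km / (0.469 m/s) = 44400 m / 0.469 m/s = 94670 s = 1.096 d.
k_d L₀/(k_a−k_d) = 0.355×54.9/(1.97−0.355) = 19.49/1.615 = 12.07 mg/L.
e^(−k_d t) = e^(−0.355×1.096) = 0.6777; e^(−k_a t) = e^(−1.97×1.096) = 0.1155.
D = 12.07 × (0.6777 − 0.1155) + 3.78 × 0.1155 = 6.785 + 0.4366 = 7.222 mg/L.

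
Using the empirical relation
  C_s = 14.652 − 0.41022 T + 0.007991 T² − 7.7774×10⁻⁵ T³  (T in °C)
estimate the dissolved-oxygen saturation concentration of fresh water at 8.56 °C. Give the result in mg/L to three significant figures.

C_s = 14.652 − 0.41022×8.56 + 0.007991×8.56² − 7.7774×10⁻⁵×8.56³ = 11.68 mg/L.

C_s ≈ 11.7 mg/L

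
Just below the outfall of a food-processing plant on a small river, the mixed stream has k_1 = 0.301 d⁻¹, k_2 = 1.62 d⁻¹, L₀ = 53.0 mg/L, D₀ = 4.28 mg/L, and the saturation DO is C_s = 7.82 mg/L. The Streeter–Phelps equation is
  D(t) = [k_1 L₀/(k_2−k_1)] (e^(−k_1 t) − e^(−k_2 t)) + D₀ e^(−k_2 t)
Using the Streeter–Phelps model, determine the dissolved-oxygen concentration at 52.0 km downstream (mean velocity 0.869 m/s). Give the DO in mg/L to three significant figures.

DO ≈ 0.546 mg/L

Travel time t = x/v = 52.0 km / (0.869 m/s) = 52000 m / 0.869 m/s = 59840 s = 0.6926 d.
k_1 L₀/(k_2−k_1) = 0.301×53.0/(1.62−0.301) = 15.95/1.319 = 12.09 mg/L.
e^(−k_1 t) = e^(−0.301×0.6926) = 0.8118; e^(−k_2 t) = e^(−1.62×0.6926) = 0.3256.
D = 12.09 × (0.8118 − 0.3256) + 4.28 × 0.3256 = 5.880 + 1.394 = 7.274 mg/L.
DO = C_s − D = 7.82 − 7.274 = 0.5459 mg/L.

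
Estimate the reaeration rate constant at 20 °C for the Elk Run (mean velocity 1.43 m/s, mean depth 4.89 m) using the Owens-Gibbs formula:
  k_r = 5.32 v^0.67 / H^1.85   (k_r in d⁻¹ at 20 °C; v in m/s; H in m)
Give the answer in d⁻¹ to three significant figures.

k_r = 5.32 × 1.43^0.67 / 4.89^1.85 = 5.32 × 1.271 / 18.85 = 0.3587 d⁻¹.

k_r ≈ 0.359 d⁻¹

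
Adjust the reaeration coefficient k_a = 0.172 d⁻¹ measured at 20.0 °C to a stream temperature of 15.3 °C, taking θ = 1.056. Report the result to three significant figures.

k_a ≈ 0.133 d⁻¹

k_a(T₂) = k_a(T₁) · θ^(T₂−T₁) = 0.172 × 1.056^(15.3−20.0)
= 0.172 × 1.056^-4.70 = 0.172 × 0.7741 = 0.1331 d⁻¹.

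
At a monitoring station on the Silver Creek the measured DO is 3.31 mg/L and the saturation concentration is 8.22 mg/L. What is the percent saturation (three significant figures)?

% saturation = C/C_s × 100 = 3.31/8.22 × 100 = 40.3 %.

40.3 % saturation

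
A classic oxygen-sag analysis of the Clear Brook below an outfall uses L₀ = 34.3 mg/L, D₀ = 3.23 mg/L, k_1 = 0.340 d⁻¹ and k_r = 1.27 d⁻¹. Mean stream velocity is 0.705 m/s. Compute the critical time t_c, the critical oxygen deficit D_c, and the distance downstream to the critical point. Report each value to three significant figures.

t_c = [1/(k_r−k_1)] ln[(k_r/k_1)(1 − D₀(k_r−k_1)/(k_1 L₀))]
= [1/(1.27−0.340)] ln[(1.27/0.340)(1 − 3.23×0.9300/(0.340×34.3))]
= (1/0.9300) ln[3.735 × 0.7424] = 1.075 × ln(2.773) = 1.075 × 1.020 = 1.097 d.
D_c = (k_1/k_r) L₀ e^(−k_1 t_c) = (0.340/1.27) × 34.3 × e^(−0.340×1.097) = 0.2677 × 34.3 × 0.6887 = 6.324 mg/L.
x_c = v t_c = 0.705 m/s × 1.097 d × 86400 s/d = 66810 m ≈ 66.8 km.

t_c ≈ 1.10 d; D_c ≈ 6.32 mg/L; x_c ≈ 66.8 km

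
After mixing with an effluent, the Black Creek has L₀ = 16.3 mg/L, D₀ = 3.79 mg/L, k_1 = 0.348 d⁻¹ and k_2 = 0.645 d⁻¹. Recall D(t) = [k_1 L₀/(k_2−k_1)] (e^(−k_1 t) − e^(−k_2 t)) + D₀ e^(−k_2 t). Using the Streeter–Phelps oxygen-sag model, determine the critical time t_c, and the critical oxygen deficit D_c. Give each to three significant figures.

At the critical point dD/dt = 0, so k_1 L₀ e^(−k_1 t) = k_2 D. Substituting D(t) from the Streeter–Phelps equation and solving for t gives
t_c = ln[(k_2/k_1)(1 − D₀(k_2−k_1)/(k_1 L₀))] / (k_2−k_1).
Here k_2−k_1 = 0.2970 d⁻¹ and 1 − D₀(k_2−k_1)/(k_1 L₀) = 1 − 3.79×0.2970/(0.348×16.3) = 0.8016, so
t_c = ln(1.853 × 0.8016) / 0.2970 = 0.3959 / 0.2970 = 1.333 d.
L(t_c) = L₀ e^(−k_1 t_c) = 16.3 × 0.6289 = 10.25 mg/L, and at the critical point k_2 D_c = k_1 L, so D_c = (0.348/0.645) × 10.25 = 5.531 mg/L.

t_c ≈ 1.33 d; D_c ≈ 5.53 mg/L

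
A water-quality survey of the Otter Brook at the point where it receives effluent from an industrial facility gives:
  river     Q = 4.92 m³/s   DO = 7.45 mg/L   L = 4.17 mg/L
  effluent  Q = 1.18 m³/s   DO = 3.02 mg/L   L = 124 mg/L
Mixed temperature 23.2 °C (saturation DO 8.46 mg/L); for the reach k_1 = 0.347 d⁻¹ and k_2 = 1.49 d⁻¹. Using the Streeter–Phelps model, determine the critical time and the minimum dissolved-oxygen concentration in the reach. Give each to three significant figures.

Mixed DO = (4.92×7.45 + 1.18×3.02)/(4.92+1.18) = 40.22/6.100 = 6.593 mg/L.
Mixed L₀ = (4.92×4.17 + 1.18×124)/(6.100) = 166.8/6.100 = 27.35 mg/L.
Initial deficit D₀ = C_s − DO₀ = 8.46 − 6.593 = 1.867 mg/L.
t_c = (1/1.143) ln[(1.49/0.347)(1 − 1.867×1.143/(0.347×27.35))] = 0.8749 × ln(3.328) = 1.052 d.
D_c = (0.347/1.49) × 27.35 × e^(−0.347×1.052) = 0.2329 × 27.35 × 0.6942 = 4.421 mg/L.
Minimum DO = 8.46 − 4.421 = 4.039 mg/L.

t_c ≈ 1.05 d; minimum DO ≈ 4.04 mg/L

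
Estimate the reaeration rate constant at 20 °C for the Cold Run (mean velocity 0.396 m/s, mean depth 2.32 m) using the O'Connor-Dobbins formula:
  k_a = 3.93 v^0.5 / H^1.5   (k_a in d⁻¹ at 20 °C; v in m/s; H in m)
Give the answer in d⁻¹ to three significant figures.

k_a ≈ 0.700 d⁻¹

k_a = 3.93 × 0.396^0.5 / 2.32^1.5 = 3.93 × 0.6293 / 3.534 = 0.6999 d⁻¹.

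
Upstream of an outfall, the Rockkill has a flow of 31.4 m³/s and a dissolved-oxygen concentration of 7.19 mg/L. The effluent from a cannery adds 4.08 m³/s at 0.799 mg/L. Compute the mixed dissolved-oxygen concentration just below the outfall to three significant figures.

Flow-weighted mixing: C = (Q_r C_r + Q_w C_w)/(Q_r + Q_w)
= (31.4×7.19 + 4.08×0.799)/(31.4 + 4.08) = 229.0/35.48 = 6.455 mg/L.

6.46 mg/L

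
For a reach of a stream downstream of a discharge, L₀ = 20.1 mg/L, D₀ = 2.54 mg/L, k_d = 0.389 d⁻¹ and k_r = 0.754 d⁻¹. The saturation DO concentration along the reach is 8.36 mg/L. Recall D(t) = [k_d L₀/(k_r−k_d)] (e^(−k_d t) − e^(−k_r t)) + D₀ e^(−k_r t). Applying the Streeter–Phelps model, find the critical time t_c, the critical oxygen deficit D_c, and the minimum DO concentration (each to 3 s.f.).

t_c = [1/(k_r−k_d)] ln[(k_r/k_d)(1 − D₀(k_r−k_d)/(k_d L₀))]
= [1/(0.754−0.389)] ln[(0.754/0.389)(1 − 2.54×0.3650/(0.389×20.1))]
= (1/0.3650) ln[1.938 × 0.8814] = 2.740 × ln(1.708) = 2.740 × 0.5356 = 1.467 d.
L(t_c) = L₀ e^(−k_d t_c) = 20.1 × 0.5651 = 11.36 mg/L, and at the critical point k_r D_c = k_d L, so D_c = (0.389/0.754) × 11.36 = 5.860 mg/L.
Minimum DO = C_s − D_c = 8.36 − 5.860 = 2.500 mg/L.

t_c ≈ 1.47 d; D_c ≈ 5.86 mg/L; min DO ≈ 2.50 mg/L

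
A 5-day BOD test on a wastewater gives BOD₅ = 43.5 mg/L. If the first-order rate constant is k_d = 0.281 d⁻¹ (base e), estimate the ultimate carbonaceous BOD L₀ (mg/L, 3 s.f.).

BOD₅ = L₀(1 − e^(−5k_d)) ⇒ L₀ = BOD₅ / (1 − e^(−5×0.281))
= 43.5 / (1 − 0.2454) = 43.5 / 0.7546 = 57.64 mg/L.

L₀ ≈ 57.6 mg/L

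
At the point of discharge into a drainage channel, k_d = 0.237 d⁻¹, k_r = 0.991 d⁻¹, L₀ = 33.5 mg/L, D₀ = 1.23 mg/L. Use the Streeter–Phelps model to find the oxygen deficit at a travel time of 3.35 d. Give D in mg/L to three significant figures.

D ≈ 4.42 mg/L

k_d L₀/(k_r−k_d) = 0.237×33.5/(0.991−0.237) = 7.939/0.7540 = 10.53 mg/L.
e^(−k_d t) = e^(−0.237×3.350) = 0.4521; e^(−k_r t) = e^(−0.991×3.350) = 0.03616.
D = 10.53 × (0.4521 − 0.03616) + 1.23 × 0.03616 = 4.379 + 0.04447 = 4.424 mg/L.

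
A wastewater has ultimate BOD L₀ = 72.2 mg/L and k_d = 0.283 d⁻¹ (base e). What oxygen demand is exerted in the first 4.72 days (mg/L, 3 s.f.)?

y_t = L₀(1 − e^(−k_d t)) = 72.2 × (1 − e^(−0.283×4.72))
= 72.2 × (1 − 0.2630) = 72.2 × 0.7370 = 53.21 mg/L.

y ≈ 53.2 mg/L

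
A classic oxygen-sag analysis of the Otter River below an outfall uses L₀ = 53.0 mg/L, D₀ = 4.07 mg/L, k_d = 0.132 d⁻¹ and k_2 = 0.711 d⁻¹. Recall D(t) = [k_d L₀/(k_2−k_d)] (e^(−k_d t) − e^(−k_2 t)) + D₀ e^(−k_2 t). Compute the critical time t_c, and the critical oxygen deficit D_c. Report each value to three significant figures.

With k_2/k_d = 5.386 and 1 − D₀(k_2−k_d)/(k_d L₀) = 0.6632,
t_c = ln(5.386 × 0.6632) / (0.711 − 0.132) = ln(3.572) / 0.5790 = 1.273/0.5790 = 2.199 d.
D_c = (k_d/k_2) L₀ e^(−k_d t_c) = (0.132/0.711) × 53.0 × e^(−0.132×2.199) = 0.1857 × 53.0 × 0.7481 = 7.361 mg/L.

t_c ≈ 2.20 d; D_c ≈ 7.36 mg/L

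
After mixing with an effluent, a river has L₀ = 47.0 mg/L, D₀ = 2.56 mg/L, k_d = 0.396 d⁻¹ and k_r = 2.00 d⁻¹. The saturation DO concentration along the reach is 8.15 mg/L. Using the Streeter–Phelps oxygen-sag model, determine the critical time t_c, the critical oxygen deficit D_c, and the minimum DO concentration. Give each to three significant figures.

t_c ≈ 0.854 d; D_c ≈ 6.64 mg/L; min DO ≈ 1.51 mg/L

t_c = [1/(k_r−k_d)] ln[(k_r/k_d)(1 − D₀(k_r−k_d)/(k_d L₀))]
= [1/(2.00−0.396)] ln[(2.00/0.396)(1 − 2.56×1.604/(0.396×47.0))]
= (1/1.604) ln[5.051 × 0.7794] = 0.6234 × ln(3.936) = 0.6234 × 1.370 = 0.8543 d.
D_c = (k_d/k_r) L₀ e^(−k_d t_c) = (0.396/2.00) × 47.0 × e^(−0.396×0.8543) = 0.1980 × 47.0 × 0.7130 = 6.635 mg/L.
Minimum DO = C_s − D_c = 8.15 − 6.635 = 1.515 mg/L.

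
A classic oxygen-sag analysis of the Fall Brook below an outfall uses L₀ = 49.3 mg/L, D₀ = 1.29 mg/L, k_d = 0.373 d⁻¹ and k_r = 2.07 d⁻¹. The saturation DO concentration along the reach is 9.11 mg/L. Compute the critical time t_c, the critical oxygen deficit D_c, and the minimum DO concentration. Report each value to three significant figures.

At the critical point dD/dt = 0, so k_d L₀ e^(−k_d t) = k_r D. Substituting D(t) from the Streeter–Phelps equation and solving for t gives
t_c = ln[(k_r/k_d)(1 − D₀(k_r−k_d)/(k_d L₀))] / (k_r−k_d).
Here k_r−k_d = 1.697 d⁻¹ and 1 − D₀(k_r−k_d)/(k_d L₀) = 1 − 1.29×1.697/(0.373×49.3) = 0.8810, so
t_c = ln(5.550 × 0.8810) / 1.697 = 1.587 / 1.697 = 0.9352 d.
D_c = (k_d/k_r) L₀ e^(−k_d t_c) = (0.373/2.07) × 49.3 × e^(−0.373×0.9352) = 0.1802 × 49.3 × 0.7055 = 6.268 mg/L.
Minimum DO = C_s − D_c = 9.11 − 6.268 = 2.842 mg/L.

t_c ≈ 0.935 d; D_c ≈ 6.27 mg/L; min DO ≈ 2.84 mg/L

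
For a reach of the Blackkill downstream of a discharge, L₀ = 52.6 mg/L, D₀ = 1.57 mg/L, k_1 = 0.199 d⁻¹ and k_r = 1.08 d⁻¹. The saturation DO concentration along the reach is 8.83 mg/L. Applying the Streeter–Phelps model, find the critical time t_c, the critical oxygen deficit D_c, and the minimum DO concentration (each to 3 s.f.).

t_c ≈ 1.76 d; D_c ≈ 6.83 mg/L; min DO ≈ 2.00 mg/L

With k_r/k_1 = 5.427 and 1 − D₀(k_r−k_1)/(k_1 L₀) = 0.8679,
t_c = ln(5.427 × 0.8679) / (1.08 − 0.199) = ln(4.710) / 0.8810 = 1.550/0.8810 = 1.759 d.
D_c = (k_1/k_r) L₀ e^(−k_1 t_c) = (0.199/1.08) × 52.6 × e^(−0.199×1.759) = 0.1843 × 52.6 × 0.7047 = 6.830 mg/L.
Minimum DO = C_s − D_c = 8.83 − 6.830 = 2.000 mg/L.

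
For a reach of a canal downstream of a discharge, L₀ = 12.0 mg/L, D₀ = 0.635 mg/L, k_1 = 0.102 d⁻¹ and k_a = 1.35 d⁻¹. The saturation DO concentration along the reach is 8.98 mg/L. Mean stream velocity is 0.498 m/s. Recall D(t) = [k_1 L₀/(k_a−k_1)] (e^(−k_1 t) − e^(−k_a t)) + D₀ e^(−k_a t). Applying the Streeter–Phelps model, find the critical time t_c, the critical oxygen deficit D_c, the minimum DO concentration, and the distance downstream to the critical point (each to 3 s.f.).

t_c ≈ 1.23 d; D_c ≈ 0.799 mg/L; min DO ≈ 8.18 mg/L; x_c ≈ 53.1 km

With k_a/k_1 = 13.24 and 1 − D₀(k_a−k_1)/(k_1 L₀) = 0.3525,
t_c = ln(13.24 × 0.3525) / (1.35 − 0.102) = ln(4.666) / 1.248 = 1.540/1.248 = 1.234 d.
L(t_c) = L₀ e^(−k_1 t_c) = 12.0 × 0.8817 = 10.58 mg/L, and at the critical point k_a D_c = k_1 L, so D_c = (0.102/1.35) × 10.58 = 0.7994 mg/L.
Minimum DO = C_s − D_c = 8.98 − 0.7994 = 8.181 mg/L.
x_c = v t_c = 0.498 m/s × 1.234 d × 86400 s/d = 53110 m ≈ 53.1 km.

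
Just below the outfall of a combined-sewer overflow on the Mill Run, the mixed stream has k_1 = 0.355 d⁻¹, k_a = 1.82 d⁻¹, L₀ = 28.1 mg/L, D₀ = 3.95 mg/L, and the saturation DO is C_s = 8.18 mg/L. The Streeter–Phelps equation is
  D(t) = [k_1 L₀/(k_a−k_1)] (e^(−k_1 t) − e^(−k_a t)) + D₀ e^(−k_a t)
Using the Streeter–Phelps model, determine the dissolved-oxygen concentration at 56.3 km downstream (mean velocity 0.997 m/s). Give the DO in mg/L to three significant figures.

DO ≈ 3.65 mg/L

Travel time t = x/v = 56.3 km / (0.997 m/s) = 56300 m / 0.997 m/s = 56470 s = 0.6536 d.
k_1 L₀/(k_a−k_1) = 0.355×28.1/(1.82−0.355) = 9.976/1.465 = 6.809 mg/L.
e^(−k_1 t) = e^(−0.355×0.6536) = 0.7929; e^(−k_a t) = e^(−1.82×0.6536) = 0.3044.
D = 6.809 × (0.7929 − 0.3044) + 3.95 × 0.3044 = 3.327 + 1.202 = 4.529 mg/L.
DO = C_s − D = 8.18 − 4.529 = 3.651 mg/L.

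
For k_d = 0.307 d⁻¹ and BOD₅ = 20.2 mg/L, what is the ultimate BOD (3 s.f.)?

L₀ ≈ 25.7 mg/L

BOD₅ = L₀(1 − e^(−5k_d)) ⇒ L₀ = BOD₅ / (1 − e^(−5×0.307))
= 20.2 / (1 − 0.2155) = 20.2 / 0.7845 = 25.75 mg/L.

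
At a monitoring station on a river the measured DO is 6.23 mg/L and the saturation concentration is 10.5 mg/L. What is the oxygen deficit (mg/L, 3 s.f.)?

D = C_s − C = 10.5 − 6.23 = 4.27 mg/L.

D ≈ 4.27 mg/L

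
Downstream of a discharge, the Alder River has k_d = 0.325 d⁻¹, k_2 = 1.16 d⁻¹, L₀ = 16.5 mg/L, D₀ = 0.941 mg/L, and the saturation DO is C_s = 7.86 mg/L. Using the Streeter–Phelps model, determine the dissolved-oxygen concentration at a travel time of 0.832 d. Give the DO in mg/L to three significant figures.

k_d L₀/(k_2−k_d) = 0.325×16.5/(1.16−0.325) = 5.362/0.8350 = 6.422 mg/L.
e^(−k_d t) = e^(−0.325×0.8320) = 0.7631; e^(−k_2 t) = e^(−1.16×0.8320) = 0.3809.
D = 6.422 × (0.7631 − 0.3809) + 0.941 × 0.3809 = 2.454 + 0.3585 = 2.813 mg/L.
DO = C_s − D = 7.86 − 2.813 = 5.047 mg/L.

DO ≈ 5.05 mg/L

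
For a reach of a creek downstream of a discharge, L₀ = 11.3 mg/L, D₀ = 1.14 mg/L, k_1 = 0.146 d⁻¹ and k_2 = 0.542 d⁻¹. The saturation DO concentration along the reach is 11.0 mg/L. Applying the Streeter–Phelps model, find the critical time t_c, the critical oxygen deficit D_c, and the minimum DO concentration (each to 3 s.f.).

t_c ≈ 2.50 d; D_c ≈ 2.11 mg/L; min DO ≈ 8.89 mg/L

At the critical point dD/dt = 0, so k_1 L₀ e^(−k_1 t) = k_2 D. Substituting D(t) from the Streeter–Phelps equation and solving for t gives
t_c = ln[(k_2/k_1)(1 − D₀(k_2−k_1)/(k_1 L₀))] / (k_2−k_1).
Here k_2−k_1 = 0.3960 d⁻¹ and 1 − D₀(k_2−k_1)/(k_1 L₀) = 1 − 1.14×0.3960/(0.146×11.3) = 0.7264, so
t_c = ln(3.712 × 0.7264) / 0.3960 = 0.9920 / 0.3960 = 2.505 d.
D_c = (k_1/k_2) L₀ e^(−k_1 t_c) = (0.146/0.542) × 11.3 × e^(−0.146×2.505) = 0.2694 × 11.3 × 0.6937 = 2.112 mg/L.
Minimum DO = C_s − D_c = 11.0 − 2.112 = 8.888 mg/L.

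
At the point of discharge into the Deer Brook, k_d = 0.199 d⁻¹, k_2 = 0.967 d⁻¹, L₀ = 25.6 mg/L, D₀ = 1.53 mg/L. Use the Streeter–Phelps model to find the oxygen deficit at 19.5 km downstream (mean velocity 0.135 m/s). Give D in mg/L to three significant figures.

Travel time t = x/v = 19.5 km / (0.135 m/s) = 19500 m / 0.135 m/s = 144400 s = 1.672 d.
k_d L₀/(k_2−k_d) = 0.199×25.6/(0.967−0.199) = 5.094/0.7680 = 6.633 mg/L.
e^(−k_d t) = e^(−0.199×1.672) = 0.7170; e^(−k_2 t) = e^(−0.967×1.672) = 0.1986.
D = 6.633 × (0.7170 − 0.1986) + 1.53 × 0.1986 = 3.439 + 0.3038 = 3.743 mg/L.

D ≈ 3.74 mg/L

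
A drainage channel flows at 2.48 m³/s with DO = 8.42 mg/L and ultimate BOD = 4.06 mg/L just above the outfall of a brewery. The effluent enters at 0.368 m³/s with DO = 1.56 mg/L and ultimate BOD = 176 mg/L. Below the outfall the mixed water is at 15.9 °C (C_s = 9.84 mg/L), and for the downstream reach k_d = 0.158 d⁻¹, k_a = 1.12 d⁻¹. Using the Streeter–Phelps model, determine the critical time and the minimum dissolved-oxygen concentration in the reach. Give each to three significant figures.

Mixed DO = (2.48×8.42 + 0.368×1.56)/(2.48+0.368) = 21.46/2.848 = 7.534 mg/L.
Mixed L₀ = (2.48×4.06 + 0.368×176)/(2.848) = 74.84/2.848 = 26.28 mg/L.
Initial deficit D₀ = C_s − DO₀ = 9.84 − 7.534 = 2.306 mg/L.
t_c = (1/0.9620) ln[(1.12/0.158)(1 − 2.306×0.9620/(0.158×26.28))] = 1.040 × ln(3.300) = 1.241 d.
D_c = (0.158/1.12) × 26.28 × e^(−0.158×1.241) = 0.1411 × 26.28 × 0.8219 = 3.047 mg/L.
Minimum DO = 9.84 − 3.047 = 6.793 mg/L.

t_c ≈ 1.24 d; minimum DO ≈ 6.79 mg/L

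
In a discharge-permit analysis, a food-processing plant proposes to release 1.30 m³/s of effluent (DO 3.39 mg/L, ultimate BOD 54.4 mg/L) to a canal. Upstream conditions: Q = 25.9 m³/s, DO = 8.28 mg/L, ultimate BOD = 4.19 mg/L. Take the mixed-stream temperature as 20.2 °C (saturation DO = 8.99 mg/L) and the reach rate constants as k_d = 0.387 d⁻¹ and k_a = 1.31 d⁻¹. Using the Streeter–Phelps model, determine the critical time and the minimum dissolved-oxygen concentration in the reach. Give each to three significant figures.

t_c ≈ 0.868 d; minimum DO ≈ 7.60 mg/L

Mixed DO = (25.9×8.28 + 1.30×3.39)/(25.9+1.30) = 218.9/27.20 = 8.046 mg/L.
Mixed L₀ = (25.9×4.19 + 1.30×54.4)/(27.20) = 179.2/27.20 = 6.590 mg/L.
Initial deficit D₀ = C_s − DO₀ = 8.99 − 8.046 = 0.9437 mg/L.
t_c = (1/0.9230) ln[(1.31/0.387)(1 − 0.9437×0.9230/(0.387×6.590))] = 1.083 × ln(2.229) = 0.8683 d.
D_c = (0.387/1.31) × 6.590 × e^(−0.387×0.8683) = 0.2954 × 6.590 × 0.7146 = 1.391 mg/L.
Minimum DO = 8.99 − 1.391 = 7.599 mg/L.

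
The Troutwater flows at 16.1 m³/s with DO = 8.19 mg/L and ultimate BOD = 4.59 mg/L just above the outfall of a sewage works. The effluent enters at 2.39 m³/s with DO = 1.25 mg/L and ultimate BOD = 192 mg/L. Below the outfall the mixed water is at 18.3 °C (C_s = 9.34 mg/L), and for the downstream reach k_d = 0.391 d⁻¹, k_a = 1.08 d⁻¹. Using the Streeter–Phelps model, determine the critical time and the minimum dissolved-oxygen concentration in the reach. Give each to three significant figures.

t_c ≈ 1.28 d; minimum DO ≈ 3.02 mg/L

Mixed DO = (16.1×8.19 + 2.39×1.25)/(16.1+2.39) = 134.8/18.49 = 7.293 mg/L.
Mixed L₀ = (16.1×4.59 + 2.39×192)/(18.49) = 532.8/18.49 = 28.81 mg/L.
Initial deficit D₀ = C_s − DO₀ = 9.34 − 7.293 = 2.047 mg/L.
t_c = (1/0.6890) ln[(1.08/0.391)(1 − 2.047×0.6890/(0.391×28.81))] = 1.451 × ln(2.416) = 1.280 d.
D_c = (0.391/1.08) × 28.81 × e^(−0.391×1.280) = 0.3620 × 28.81 × 0.6061 = 6.323 mg/L.
Minimum DO = 9.34 − 6.323 = 3.017 mg/L.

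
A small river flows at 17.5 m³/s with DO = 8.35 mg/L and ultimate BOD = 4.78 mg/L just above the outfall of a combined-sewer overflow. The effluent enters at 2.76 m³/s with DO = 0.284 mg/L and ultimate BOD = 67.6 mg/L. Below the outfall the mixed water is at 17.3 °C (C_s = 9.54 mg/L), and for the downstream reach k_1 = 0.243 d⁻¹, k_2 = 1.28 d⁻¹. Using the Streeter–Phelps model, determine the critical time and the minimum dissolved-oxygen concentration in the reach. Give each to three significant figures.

t_c ≈ 0.331 d; minimum DO ≈ 7.20 mg/L

Mixed DO = (17.5×8.35 + 2.76×0.284)/(17.5+2.76) = 146.9/20.26 = 7.251 mg/L.
Mixed L₀ = (17.5×4.78 + 2.76×67.6)/(20.26) = 270.2/20.26 = 13.34 mg/L.
Initial deficit D₀ = C_s − DO₀ = 9.54 − 7.251 = 2.289 mg/L.
t_c = (1/1.037) ln[(1.28/0.243)(1 − 2.289×1.037/(0.243×13.34))] = 0.9643 × ln(1.410) = 0.3314 d.
D_c = (0.243/1.28) × 13.34 × e^(−0.243×0.3314) = 0.1898 × 13.34 × 0.9226 = 2.336 mg/L.
Minimum DO = 9.54 − 2.336 = 7.204 mg/L.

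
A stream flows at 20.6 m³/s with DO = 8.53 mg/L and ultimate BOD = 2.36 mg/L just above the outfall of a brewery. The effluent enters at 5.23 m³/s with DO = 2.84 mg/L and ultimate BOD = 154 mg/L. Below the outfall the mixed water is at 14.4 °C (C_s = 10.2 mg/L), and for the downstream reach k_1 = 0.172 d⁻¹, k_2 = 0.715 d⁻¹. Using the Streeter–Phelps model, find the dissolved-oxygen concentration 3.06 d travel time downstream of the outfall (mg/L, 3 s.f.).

Mixed DO = (20.6×8.53 + 5.23×2.84)/(20.6+5.23) = 190.6/25.83 = 7.378 mg/L.
Mixed L₀ = (20.6×2.36 + 5.23×154)/(25.83) = 854.0/25.83 = 33.06 mg/L.
Initial deficit D₀ = C_s − DO₀ = 10.2 − 7.378 = 2.822 mg/L.
D(3.06) = [0.172×33.06/(0.715−0.172)](e^(−0.172×3.06) − e^(−0.715×3.06)) + 2.822 e^(−0.715×3.06)
= 10.47 × (0.5908 − 0.1122) + 2.822 × 0.1122 = 5.329 mg/L.
DO = 10.2 − 5.329 = 4.871 mg/L.

DO ≈ 4.87 mg/L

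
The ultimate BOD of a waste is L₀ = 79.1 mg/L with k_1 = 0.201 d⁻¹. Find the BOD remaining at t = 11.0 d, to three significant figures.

L ≈ 8.67 mg/L

L_t = L₀ e^(−k_1 t) = 79.1 × e^(−0.201×11.0) = 79.1 × 0.1096 = 8.669 mg/L.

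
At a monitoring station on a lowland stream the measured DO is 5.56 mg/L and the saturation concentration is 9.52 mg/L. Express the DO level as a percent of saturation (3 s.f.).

58.4 % saturation

% saturation = C/C_s × 100 = 5.56/9.52 × 100 = 58.4 %.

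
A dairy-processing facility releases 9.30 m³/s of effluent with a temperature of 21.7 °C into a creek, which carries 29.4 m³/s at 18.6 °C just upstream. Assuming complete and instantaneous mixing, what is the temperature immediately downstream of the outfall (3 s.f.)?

19.3 °C

Flow-weighted mixing: C = (Q_r C_r + Q_w C_w)/(Q_r + Q_w)
= (29.4×18.6 + 9.30×21.7)/(29.4 + 9.30) = 748.7/38.70 = 19.34 °C.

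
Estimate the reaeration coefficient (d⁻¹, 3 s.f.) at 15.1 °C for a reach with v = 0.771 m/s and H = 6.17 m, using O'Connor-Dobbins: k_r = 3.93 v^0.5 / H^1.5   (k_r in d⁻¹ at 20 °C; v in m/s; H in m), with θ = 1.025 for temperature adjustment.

k_r ≈ 0.200 d⁻¹

k_r(20) = 3.93 × 0.771^0.5 / 6.17^1.5 = 3.93 × 0.8781 / 15.33 = 0.2252 d⁻¹.
k_r(15.1) = 0.2252 × 1.025^(15.1−20) = 0.2252 × 0.8860 = 0.1995 d⁻¹.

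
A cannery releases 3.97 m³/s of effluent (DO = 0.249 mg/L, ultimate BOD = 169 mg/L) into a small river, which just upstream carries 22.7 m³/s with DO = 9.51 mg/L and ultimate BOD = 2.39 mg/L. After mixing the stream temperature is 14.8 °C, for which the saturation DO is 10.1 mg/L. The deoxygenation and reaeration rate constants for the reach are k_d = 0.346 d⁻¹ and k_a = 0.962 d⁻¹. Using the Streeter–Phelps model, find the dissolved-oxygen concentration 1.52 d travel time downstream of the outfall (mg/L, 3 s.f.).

Mixed DO = (22.7×9.51 + 3.97×0.249)/(22.7+3.97) = 216.9/26.67 = 8.131 mg/L.
Mixed L₀ = (22.7×2.39 + 3.97×169)/(26.67) = 725.2/26.67 = 27.19 mg/L.
Initial deficit D₀ = C_s − DO₀ = 10.1 − 8.131 = 1.969 mg/L.
D(1.52) = [0.346×27.19/(0.962−0.346)](e^(−0.346×1.52) − e^(−0.962×1.52)) + 1.969 e^(−0.962×1.52)
= 15.27 × (0.5910 − 0.2317) + 1.969 × 0.2317 = 5.944 mg/L.
DO = 10.1 − 5.944 = 4.156 mg/L.

DO ≈ 4.16 mg/L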